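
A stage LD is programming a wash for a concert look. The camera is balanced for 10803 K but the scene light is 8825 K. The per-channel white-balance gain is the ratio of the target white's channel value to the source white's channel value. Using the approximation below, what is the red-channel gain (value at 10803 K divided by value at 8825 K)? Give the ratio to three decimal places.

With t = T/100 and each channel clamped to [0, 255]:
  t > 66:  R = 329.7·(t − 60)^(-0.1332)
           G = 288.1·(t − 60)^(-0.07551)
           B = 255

At 8825 K (t = 88.25):
  R = 329.7·(88.25 − 60)^(-0.1332) = 329.7·28.25^(-0.1332) = 329.7·0.64080 = 211.273.
At 10803 K (t = 108.03):
  R = 329.7·(108.03 − 60)^(-0.1332) = 329.7·48.03^(-0.1332) = 329.7·0.59707 = 196.853.
Gain = 196.853 / 211.273 = 0.9317 → 0.932.

0.932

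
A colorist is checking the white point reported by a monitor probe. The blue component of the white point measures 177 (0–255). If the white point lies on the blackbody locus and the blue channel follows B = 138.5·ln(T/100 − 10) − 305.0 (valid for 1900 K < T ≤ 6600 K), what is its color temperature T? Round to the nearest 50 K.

ln(t − 10) = (177 + 305.0) / 138.5 = 3.4801.
t − 10 = e^3.4801 = 32.464, so t = 42.464.
T = 100·t = 4246 K → 4250 K to the nearest 50 K.

4250 K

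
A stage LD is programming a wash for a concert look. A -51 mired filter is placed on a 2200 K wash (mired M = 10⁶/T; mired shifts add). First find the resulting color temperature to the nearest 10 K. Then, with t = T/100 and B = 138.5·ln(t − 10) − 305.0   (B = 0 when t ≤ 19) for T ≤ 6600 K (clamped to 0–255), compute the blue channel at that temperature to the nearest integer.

M_in = 10⁶/2200 = 454.55; M_out = 454.55 + (-51) = 403.55.
T_out = 10⁶/403.55 = 2478.0 K → 2480 K; t = 24.8.
B = 138.5·ln(24.8 − 10) − 305.0 = 138.5·ln 14.8 − 305.0 = 138.5·2.6946 − 305.0 = 68.206.
Rounded: 68.

68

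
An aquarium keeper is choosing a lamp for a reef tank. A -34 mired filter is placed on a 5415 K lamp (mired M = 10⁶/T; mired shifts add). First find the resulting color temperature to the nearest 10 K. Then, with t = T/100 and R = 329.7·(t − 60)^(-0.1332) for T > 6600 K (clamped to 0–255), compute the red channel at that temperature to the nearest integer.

255

M_in = 10⁶/5415 = 184.67; M_out = 184.67 + (-34) = 150.67.
T_out = 10⁶/150.67 = 6636.9 K → 6640 K; t = 66.4.
R = 329.7·(66.4 − 60)^(-0.1332) = 329.7·6.4^(-0.1332) = 329.7·0.78094 = 257.475 → clamped to 255.
Rounded: 255.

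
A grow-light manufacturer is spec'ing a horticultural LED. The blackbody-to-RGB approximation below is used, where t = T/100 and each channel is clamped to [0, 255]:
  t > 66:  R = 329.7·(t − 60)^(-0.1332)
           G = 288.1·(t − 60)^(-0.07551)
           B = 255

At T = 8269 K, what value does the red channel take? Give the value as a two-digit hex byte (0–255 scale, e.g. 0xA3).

0xDA

t = 8269/100 = 82.69; the t > 66 branch applies.
R = 329.7·(82.69 − 60)^(-0.1332) = 329.7·22.69^(-0.1332) = 329.7·0.65979 = 217.531.
Rounded: 218; in hex, 0xDA.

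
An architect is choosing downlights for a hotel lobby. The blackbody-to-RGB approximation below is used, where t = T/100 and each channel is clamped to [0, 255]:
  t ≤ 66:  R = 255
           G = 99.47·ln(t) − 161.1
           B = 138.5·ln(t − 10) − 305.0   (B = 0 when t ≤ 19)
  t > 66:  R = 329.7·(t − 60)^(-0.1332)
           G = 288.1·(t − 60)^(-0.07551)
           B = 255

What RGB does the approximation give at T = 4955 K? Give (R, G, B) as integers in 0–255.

(255, 227, 204)

t = 4955/100 = 49.55; the t ≤ 66 branch applies.
R = 255 by definition for t ≤ 66.
G = 99.47·ln 49.55 − 161.1 = 99.47·3.9030 − 161.1 = 227.130.
B = 138.5·ln(49.55 − 10) − 305.0 = 138.5·ln 39.55 − 305.0 = 138.5·3.6776 − 305.0 = 204.343.
Rounded: (255, 227, 204).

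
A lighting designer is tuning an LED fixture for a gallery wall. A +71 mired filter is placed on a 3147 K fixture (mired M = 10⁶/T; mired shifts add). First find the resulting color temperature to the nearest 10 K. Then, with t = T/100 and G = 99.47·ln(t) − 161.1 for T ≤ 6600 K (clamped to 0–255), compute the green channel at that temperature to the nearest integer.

M_in = 10⁶/3147 = 317.76; M_out = 317.76 + (+71) = 388.76.
T_out = 10⁶/388.76 = 2572.3 K → 2570 K; t = 25.7.
G = 99.47·ln 25.7 − 161.1 = 99.47·3.2465 − 161.1 = 161.828.
Rounded: 162.

162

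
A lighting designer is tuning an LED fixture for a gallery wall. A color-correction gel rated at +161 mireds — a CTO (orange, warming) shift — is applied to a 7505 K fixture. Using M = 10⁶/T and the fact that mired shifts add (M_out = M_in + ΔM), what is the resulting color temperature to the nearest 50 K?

3400 K

M_in = 10⁶/7505 = 133.24 mireds.
M_out = 133.24 + (+161) = 294.24 mireds.
T_out = 10⁶/294.24 = 3398.5 K → 3400 K.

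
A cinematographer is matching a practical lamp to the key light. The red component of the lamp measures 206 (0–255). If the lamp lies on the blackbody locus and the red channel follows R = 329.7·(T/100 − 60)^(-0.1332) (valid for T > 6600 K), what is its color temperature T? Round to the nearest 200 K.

(t − 60)^(-0.1332) = 206/329.7 = 0.62481.
t − 60 = 0.62481^(1/-0.1332) = 0.62481^(-7.508) = 34.152, so t = 94.152.
T = 100·t = 9415 K → 9400 K to the nearest 200 K.

9400 K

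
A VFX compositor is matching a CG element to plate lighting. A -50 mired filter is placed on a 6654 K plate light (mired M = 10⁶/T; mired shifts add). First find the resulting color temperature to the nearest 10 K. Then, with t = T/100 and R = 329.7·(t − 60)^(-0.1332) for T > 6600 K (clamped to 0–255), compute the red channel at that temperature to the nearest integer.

202

M_in = 10⁶/6654 = 150.29; M_out = 150.29 + (-50) = 100.29.
T_out = 10⁶/100.29 = 9971.5 K → 9970 K; t = 99.7.
R = 329.7·(99.7 − 60)^(-0.1332) = 329.7·39.7^(-0.1332) = 329.7·0.61241 = 201.911.
Rounded: 202.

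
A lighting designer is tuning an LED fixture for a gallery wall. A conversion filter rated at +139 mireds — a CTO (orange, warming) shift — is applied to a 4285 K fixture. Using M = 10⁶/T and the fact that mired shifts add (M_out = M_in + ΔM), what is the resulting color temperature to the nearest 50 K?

2700 K

M_in = 10⁶/4285 = 233.37 mireds.
M_out = 233.37 + (+139) = 372.37 mireds.
T_out = 10⁶/372.37 = 2685.5 K → 2700 K.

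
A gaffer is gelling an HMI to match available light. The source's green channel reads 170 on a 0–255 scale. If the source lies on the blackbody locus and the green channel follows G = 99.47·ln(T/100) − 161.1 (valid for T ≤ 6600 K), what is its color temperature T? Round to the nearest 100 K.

2800 K

ln t = (170 + 161.1) / 99.47 = 3.3286.
t = e^3.3286 = 27.900.
T = 100·t = 2790 K → 2800 K to the nearest 100 K.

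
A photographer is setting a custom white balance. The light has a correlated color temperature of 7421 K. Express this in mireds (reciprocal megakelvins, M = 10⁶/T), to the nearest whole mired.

135 mireds

M = 10⁶ / 7421 = 134.753 → 135 mireds.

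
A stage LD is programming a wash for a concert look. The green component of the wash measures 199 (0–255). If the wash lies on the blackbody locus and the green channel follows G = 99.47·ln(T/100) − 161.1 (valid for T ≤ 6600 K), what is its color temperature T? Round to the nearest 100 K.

3700 K

ln t = (199 + 161.1) / 99.47 = 3.6202.
t = e^3.6202 = 37.345.
T = 100·t = 3734 K → 3700 K to the nearest 100 K.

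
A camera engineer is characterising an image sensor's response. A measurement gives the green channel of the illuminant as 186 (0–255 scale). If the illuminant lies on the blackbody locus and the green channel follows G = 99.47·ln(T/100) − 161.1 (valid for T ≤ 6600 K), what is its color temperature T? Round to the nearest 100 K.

ln t = (186 + 161.1) / 99.47 = 3.4895.
t = e^3.4895 = 32.769.
T = 100·t = 3277 K → 3300 K to the nearest 100 K.

3300 K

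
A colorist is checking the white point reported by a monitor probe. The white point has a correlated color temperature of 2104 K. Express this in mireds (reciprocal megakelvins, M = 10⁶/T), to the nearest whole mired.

M = 10⁶ / 2104 = 475.285 → 475 mireds.

475 mireds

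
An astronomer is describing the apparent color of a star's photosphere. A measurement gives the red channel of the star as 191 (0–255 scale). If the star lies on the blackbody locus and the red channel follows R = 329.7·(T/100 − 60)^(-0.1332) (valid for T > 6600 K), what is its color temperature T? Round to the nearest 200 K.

12000 K

(t − 60)^(-0.1332) = 191/329.7 = 0.57931.
t − 60 = 0.57931^(1/-0.1332) = 0.57931^(-7.508) = 60.245, so t = 120.245.
T = 100·t = 12025 K → 12000 K to the nearest 200 K.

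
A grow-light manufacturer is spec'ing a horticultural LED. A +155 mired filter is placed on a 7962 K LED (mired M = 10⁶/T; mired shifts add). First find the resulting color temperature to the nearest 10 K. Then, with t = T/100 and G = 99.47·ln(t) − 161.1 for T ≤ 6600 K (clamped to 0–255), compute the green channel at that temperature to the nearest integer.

M_in = 10⁶/7962 = 125.60; M_out = 125.60 + (+155) = 280.60.
T_out = 10⁶/280.60 = 3563.8 K → 3560 K; t = 35.6.
G = 99.47·ln 35.6 − 161.1 = 99.47·3.5723 − 161.1 = 194.241.
Rounded: 194.

194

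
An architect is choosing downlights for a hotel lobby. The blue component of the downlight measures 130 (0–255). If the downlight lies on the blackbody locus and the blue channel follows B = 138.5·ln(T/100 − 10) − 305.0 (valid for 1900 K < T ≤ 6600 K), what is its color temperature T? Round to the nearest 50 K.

ln(t − 10) = (130 + 305.0) / 138.5 = 3.1408.
t − 10 = e^3.1408 = 23.122, so t = 33.122.
T = 100·t = 3312 K → 3300 K to the nearest 50 K.

3300 K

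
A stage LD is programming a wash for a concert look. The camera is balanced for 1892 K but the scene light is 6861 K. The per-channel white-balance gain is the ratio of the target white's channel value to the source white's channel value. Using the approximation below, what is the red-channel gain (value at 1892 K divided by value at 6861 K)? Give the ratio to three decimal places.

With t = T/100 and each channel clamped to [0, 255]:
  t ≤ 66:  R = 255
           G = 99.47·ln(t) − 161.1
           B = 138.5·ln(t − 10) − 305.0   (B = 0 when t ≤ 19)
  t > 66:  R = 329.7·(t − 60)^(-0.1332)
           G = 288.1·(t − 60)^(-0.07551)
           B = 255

At 6861 K (t = 68.61):
  R = 329.7·(68.61 − 60)^(-0.1332) = 329.7·8.61^(-0.1332) = 329.7·0.75068 = 247.501.
At 1892 K (t = 18.92):
  R = 255 by definition for t ≤ 66.
Gain = 255.000 / 247.501 = 1.0303 → 1.030.

1.030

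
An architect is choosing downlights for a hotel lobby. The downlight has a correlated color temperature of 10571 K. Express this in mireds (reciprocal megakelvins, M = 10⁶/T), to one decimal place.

M = 10⁶ / 10571 = 94.598 → 94.6 mireds.

94.6 mireds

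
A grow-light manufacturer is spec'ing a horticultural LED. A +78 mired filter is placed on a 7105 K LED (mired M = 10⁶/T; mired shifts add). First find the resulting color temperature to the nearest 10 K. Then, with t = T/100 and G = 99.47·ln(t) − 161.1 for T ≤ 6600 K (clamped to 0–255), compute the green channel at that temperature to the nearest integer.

M_in = 10⁶/7105 = 140.75; M_out = 140.75 + (+78) = 218.75.
T_out = 10⁶/218.75 = 4571.5 K → 4570 K; t = 45.7.
G = 99.47·ln 45.7 − 161.1 = 99.47·3.8221 − 161.1 = 219.084.
Rounded: 219.

219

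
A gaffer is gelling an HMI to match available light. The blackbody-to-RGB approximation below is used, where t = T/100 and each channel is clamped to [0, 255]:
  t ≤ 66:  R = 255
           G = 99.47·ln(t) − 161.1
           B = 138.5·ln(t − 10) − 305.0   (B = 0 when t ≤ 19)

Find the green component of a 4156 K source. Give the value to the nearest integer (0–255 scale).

t = 4156/100 = 41.56; the t ≤ 66 branch applies.
G = 99.47·ln 41.56 − 161.1 = 99.47·3.7271 − 161.1 = 209.638.
Rounded: 210.

210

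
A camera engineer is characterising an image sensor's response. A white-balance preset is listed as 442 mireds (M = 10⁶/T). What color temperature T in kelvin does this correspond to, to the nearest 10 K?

T = 10⁶ / 442 = 2262.44 K → 2260 K.

2260 K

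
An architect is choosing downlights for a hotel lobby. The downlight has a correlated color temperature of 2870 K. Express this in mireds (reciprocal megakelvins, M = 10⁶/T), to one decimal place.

M = 10⁶ / 2870 = 348.432 → 348.4 mireds.

348.4 mireds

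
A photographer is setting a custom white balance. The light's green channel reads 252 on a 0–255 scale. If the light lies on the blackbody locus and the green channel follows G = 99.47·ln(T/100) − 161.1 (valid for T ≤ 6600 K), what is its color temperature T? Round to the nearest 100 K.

6400 K

ln t = (252 + 161.1) / 99.47 = 4.1530.
t = e^4.1530 = 63.625.
T = 100·t = 6363 K → 6400 K to the nearest 100 K.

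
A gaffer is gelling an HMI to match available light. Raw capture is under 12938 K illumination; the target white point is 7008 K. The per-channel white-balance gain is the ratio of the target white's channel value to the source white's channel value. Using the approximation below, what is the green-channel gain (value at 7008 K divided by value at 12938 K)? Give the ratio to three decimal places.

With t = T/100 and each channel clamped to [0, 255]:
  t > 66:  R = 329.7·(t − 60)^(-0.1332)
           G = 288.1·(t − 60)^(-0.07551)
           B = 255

1.157

At 12938 K (t = 129.38):
  G = 288.1·(129.38 − 60)^(-0.07551) = 288.1·69.38^(-0.07551) = 288.1·0.72605 = 209.176.
At 7008 K (t = 70.08):
  G = 288.1·(70.08 − 60)^(-0.07551) = 288.1·10.08^(-0.07551) = 288.1·0.83990 = 241.976.
Gain = 241.976 / 209.176 = 1.1568 → 1.157.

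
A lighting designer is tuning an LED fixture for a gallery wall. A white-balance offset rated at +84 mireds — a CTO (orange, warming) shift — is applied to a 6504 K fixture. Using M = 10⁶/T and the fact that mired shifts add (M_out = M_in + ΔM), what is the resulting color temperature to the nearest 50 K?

4200 K

M_in = 10⁶/6504 = 153.75 mireds.
M_out = 153.75 + (+84) = 237.75 mireds.
T_out = 10⁶/237.75 = 4206.1 K → 4200 K.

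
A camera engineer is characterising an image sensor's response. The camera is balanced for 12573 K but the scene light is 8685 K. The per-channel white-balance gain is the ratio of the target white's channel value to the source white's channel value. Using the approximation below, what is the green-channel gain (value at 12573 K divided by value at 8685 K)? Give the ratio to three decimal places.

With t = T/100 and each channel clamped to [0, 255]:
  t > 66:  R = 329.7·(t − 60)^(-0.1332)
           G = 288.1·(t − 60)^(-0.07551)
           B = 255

0.935

At 8685 K (t = 86.85):
  G = 288.1·(86.85 − 60)^(-0.07551) = 288.1·26.85^(-0.07551) = 288.1·0.78001 = 224.721.
At 12573 K (t = 125.73):
  G = 288.1·(125.73 − 60)^(-0.07551) = 288.1·65.73^(-0.07551) = 288.1·0.72902 = 210.031.
Gain = 210.031 / 224.721 = 0.9346 → 0.935.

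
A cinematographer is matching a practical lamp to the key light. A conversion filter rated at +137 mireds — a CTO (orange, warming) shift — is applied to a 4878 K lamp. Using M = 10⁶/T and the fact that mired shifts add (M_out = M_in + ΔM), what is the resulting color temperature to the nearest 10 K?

2920 K

M_in = 10⁶/4878 = 205.00 mireds.
M_out = 205.00 + (+137) = 342.00 mireds.
T_out = 10⁶/342.00 = 2924.0 K → 2920 K.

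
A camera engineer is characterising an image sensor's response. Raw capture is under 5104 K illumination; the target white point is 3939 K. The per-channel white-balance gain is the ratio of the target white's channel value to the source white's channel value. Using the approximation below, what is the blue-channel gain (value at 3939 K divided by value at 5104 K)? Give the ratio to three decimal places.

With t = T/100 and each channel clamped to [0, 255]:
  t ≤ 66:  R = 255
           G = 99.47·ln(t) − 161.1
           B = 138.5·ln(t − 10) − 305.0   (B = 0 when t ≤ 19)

At 5104 K (t = 51.04):
  B = 138.5·ln(51.04 − 10) − 305.0 = 138.5·ln 41.04 − 305.0 = 138.5·3.7145 − 305.0 = 209.465.
At 3939 K (t = 39.39):
  B = 138.5·ln(39.39 − 10) − 305.0 = 138.5·ln 29.39 − 305.0 = 138.5·3.3807 − 305.0 = 163.221.
Gain = 163.221 / 209.465 = 0.7792 → 0.779.

0.779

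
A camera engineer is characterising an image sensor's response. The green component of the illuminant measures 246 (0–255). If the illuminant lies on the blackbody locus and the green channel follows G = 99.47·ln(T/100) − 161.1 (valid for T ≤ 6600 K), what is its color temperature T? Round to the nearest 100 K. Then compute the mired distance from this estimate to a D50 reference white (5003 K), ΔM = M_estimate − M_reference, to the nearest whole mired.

ln t = (246 + 161.1) / 99.47 = 4.0927.
t = e^4.0927 = 59.901.
T = 100·t = 5990 K → 6000 K to the nearest 100 K.
M_estimate = 10⁶/6000 = 166.67; M_reference = 10⁶/5003 = 199.88.
ΔM = 166.67 − 199.88 = -33.21 → -33 mireds.

-33 mireds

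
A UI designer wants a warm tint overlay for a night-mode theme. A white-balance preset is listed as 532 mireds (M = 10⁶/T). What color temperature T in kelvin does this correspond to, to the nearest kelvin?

1880 K

T = 10⁶ / 532 = 1879.70 K → 1880 K.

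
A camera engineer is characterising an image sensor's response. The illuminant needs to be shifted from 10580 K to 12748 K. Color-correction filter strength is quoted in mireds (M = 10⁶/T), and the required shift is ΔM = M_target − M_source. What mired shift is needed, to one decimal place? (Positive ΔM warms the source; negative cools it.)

M_source = 10⁶/10580 = 94.518; M_target = 10⁶/12748 = 78.444.
ΔM = 78.444 − 94.518 = -16.074 → -16.1 mireds, a cooling shift.

-16.1 mireds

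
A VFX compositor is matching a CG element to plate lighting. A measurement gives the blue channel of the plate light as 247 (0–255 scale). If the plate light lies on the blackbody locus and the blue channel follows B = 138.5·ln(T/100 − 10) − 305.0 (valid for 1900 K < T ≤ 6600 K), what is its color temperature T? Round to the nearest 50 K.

ln(t − 10) = (247 + 305.0) / 138.5 = 3.9856.
t − 10 = e^3.9856 = 53.815, so t = 63.815.
T = 100·t = 6382 K → 6400 K to the nearest 50 K.

6400 K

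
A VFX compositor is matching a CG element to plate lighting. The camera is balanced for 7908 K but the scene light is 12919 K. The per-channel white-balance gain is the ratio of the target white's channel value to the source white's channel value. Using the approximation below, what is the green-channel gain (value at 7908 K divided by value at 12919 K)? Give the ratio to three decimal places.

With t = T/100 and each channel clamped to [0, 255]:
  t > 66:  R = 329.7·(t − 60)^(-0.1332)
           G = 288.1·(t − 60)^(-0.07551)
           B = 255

At 12919 K (t = 129.19):
  G = 288.1·(129.19 − 60)^(-0.07551) = 288.1·69.19^(-0.07551) = 288.1·0.72620 = 209.219.
At 7908 K (t = 79.08):
  G = 288.1·(79.08 − 60)^(-0.07551) = 288.1·19.08^(-0.07551) = 288.1·0.80039 = 230.593.
Gain = 230.593 / 209.219 = 1.1022 → 1.102.

1.102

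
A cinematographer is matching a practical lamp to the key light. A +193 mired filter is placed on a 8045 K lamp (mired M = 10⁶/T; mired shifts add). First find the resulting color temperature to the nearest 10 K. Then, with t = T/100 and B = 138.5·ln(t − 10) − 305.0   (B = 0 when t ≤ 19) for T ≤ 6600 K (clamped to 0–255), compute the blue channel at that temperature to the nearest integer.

M_in = 10⁶/8045 = 124.30; M_out = 124.30 + (+193) = 317.30.
T_out = 10⁶/317.30 = 3151.6 K → 3150 K; t = 31.5.
B = 138.5·ln(31.5 − 10) − 305.0 = 138.5·ln 21.5 − 305.0 = 138.5·3.0681 − 305.0 = 119.925.
Rounded: 120.

120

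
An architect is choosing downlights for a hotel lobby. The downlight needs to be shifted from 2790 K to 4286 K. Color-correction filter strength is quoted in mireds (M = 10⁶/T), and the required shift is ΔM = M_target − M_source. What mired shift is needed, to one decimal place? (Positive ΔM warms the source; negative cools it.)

M_source = 10⁶/2790 = 358.423; M_target = 10⁶/4286 = 233.318.
ΔM = 233.318 − 358.423 = -125.105 → -125.1 mireds, a cooling shift.

-125.1 mireds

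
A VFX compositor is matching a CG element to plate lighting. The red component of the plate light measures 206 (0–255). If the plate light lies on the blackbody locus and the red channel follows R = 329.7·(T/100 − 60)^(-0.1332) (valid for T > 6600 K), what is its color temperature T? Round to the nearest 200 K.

(t − 60)^(-0.1332) = 206/329.7 = 0.62481.
t − 60 = 0.62481^(1/-0.1332) = 0.62481^(-7.508) = 34.152, so t = 94.152.
T = 100·t = 9415 K → 9400 K to the nearest 200 K.

9400 K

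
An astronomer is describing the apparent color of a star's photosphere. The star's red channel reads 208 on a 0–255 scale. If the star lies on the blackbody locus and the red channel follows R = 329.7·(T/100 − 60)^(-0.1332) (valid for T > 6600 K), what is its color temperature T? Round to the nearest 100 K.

(t − 60)^(-0.1332) = 208/329.7 = 0.63088.
t − 60 = 0.63088^(1/-0.1332) = 0.63088^(-7.508) = 31.763, so t = 91.763.
T = 100·t = 9176 K → 9200 K to the nearest 100 K.

9200 K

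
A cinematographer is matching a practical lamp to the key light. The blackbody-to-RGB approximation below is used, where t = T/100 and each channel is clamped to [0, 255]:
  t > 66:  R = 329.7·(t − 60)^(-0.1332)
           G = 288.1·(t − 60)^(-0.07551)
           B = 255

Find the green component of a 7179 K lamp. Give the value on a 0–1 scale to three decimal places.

t = 7179/100 = 71.79; the t > 66 branch applies.
G = 288.1·(71.79 − 60)^(-0.07551) = 288.1·11.79^(-0.07551) = 288.1·0.83002 = 239.130.
On a 0–1 scale: 239.130/255 = 0.9378 → 0.938.

0.938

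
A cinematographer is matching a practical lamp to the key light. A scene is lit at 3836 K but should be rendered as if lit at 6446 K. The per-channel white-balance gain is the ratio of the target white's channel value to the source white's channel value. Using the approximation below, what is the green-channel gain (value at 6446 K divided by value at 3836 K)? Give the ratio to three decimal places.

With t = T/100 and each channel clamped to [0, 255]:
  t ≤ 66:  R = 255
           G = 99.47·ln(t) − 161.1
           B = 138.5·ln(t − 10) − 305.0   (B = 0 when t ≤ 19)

At 3836 K (t = 38.36):
  G = 99.47·ln 38.36 − 161.1 = 99.47·3.6470 − 161.1 = 201.669.
At 6446 K (t = 64.46):
  G = 99.47·ln 64.46 − 161.1 = 99.47·4.1660 − 161.1 = 253.296.
Gain = 253.296 / 201.669 = 1.2560 → 1.256.

1.256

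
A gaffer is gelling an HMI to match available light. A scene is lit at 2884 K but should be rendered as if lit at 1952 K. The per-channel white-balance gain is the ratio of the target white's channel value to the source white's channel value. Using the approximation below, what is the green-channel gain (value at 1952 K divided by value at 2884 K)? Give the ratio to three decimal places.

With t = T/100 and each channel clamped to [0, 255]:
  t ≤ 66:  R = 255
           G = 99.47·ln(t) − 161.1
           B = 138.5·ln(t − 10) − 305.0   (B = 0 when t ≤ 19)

0.776

At 2884 K (t = 28.84):
  G = 99.47·ln 28.84 − 161.1 = 99.47·3.3618 − 161.1 = 173.295.
At 1952 K (t = 19.52):
  G = 99.47·ln 19.52 − 161.1 = 99.47·2.9714 − 161.1 = 134.469.
Gain = 134.469 / 173.295 = 0.7760 → 0.776.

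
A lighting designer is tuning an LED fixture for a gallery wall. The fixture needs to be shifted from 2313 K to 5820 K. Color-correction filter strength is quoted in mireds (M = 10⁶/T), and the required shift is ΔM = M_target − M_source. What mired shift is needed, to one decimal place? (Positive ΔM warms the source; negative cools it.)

M_source = 10⁶/2313 = 432.339; M_target = 10⁶/5820 = 171.821.
ΔM = 171.821 − 432.339 = -260.518 → -260.5 mireds, a cooling shift.

-260.5 mireds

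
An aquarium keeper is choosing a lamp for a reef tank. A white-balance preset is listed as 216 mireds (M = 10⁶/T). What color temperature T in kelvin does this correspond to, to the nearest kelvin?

T = 10⁶ / 216 = 4629.63 K → 4630 K.

4630 K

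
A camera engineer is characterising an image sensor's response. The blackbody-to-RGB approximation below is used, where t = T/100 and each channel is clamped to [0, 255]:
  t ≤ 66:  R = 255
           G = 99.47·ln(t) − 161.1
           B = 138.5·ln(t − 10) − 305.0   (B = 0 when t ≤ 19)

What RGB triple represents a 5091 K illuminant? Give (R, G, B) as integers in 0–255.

t = 5091/100 = 50.91; the t ≤ 66 branch applies.
R = 255 by definition for t ≤ 66.
G = 99.47·ln 50.91 − 161.1 = 99.47·3.9301 − 161.1 = 229.823.
B = 138.5·ln(50.91 − 10) − 305.0 = 138.5·ln 40.91 − 305.0 = 138.5·3.7114 − 305.0 = 209.025.
Rounded: (255, 230, 209).

(255, 230, 209)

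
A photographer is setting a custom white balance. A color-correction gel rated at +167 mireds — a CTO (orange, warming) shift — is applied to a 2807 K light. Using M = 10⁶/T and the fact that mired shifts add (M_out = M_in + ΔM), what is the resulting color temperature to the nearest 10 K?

1910 K

M_in = 10⁶/2807 = 356.25 mireds.
M_out = 356.25 + (+167) = 523.25 mireds.
T_out = 10⁶/523.25 = 1911.1 K → 1910 K.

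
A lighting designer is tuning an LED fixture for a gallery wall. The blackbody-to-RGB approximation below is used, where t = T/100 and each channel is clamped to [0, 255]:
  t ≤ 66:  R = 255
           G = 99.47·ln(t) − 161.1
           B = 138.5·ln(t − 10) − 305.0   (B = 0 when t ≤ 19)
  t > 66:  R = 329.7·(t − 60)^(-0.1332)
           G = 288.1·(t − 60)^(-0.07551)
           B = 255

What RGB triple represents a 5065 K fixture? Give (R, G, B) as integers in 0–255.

(255, 229, 208)

t = 5065/100 = 50.65; the t ≤ 66 branch applies.
R = 255 by definition for t ≤ 66.
G = 99.47·ln 50.65 − 161.1 = 99.47·3.9249 − 161.1 = 229.314.
B = 138.5·ln(50.65 − 10) − 305.0 = 138.5·ln 40.65 − 305.0 = 138.5·3.7050 − 305.0 = 208.142.
Rounded: (255, 229, 208).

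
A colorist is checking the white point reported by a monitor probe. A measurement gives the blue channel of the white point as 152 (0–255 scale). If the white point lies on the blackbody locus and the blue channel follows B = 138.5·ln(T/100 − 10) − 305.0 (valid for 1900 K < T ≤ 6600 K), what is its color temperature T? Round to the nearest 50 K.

3700 K

ln(t − 10) = (152 + 305.0) / 138.5 = 3.2996.
t − 10 = e^3.2996 = 27.103, so t = 37.103.
T = 100·t = 3710 K → 3700 K to the nearest 50 K.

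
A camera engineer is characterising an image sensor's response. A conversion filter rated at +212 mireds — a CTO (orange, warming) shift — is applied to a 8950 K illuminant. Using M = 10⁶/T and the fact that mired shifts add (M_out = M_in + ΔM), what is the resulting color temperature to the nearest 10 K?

M_in = 10⁶/8950 = 111.73 mireds.
M_out = 111.73 + (+212) = 323.73 mireds.
T_out = 10⁶/323.73 = 3089.0 K → 3090 K.

3090 K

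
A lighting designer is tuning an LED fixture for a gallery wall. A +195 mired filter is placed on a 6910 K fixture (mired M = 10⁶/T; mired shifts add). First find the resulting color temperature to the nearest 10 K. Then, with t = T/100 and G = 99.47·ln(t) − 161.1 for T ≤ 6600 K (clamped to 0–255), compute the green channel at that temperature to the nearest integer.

175

M_in = 10⁶/6910 = 144.72; M_out = 144.72 + (+195) = 339.72.
T_out = 10⁶/339.72 = 2943.6 K → 2940 K; t = 29.4.
G = 99.47·ln 29.4 − 161.1 = 99.47·3.3810 − 161.1 = 175.208.
Rounded: 175.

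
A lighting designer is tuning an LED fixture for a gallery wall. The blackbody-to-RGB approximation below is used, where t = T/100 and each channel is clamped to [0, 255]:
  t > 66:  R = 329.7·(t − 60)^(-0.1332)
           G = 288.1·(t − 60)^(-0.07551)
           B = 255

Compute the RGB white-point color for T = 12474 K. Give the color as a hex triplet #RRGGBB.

t = 12474/100 = 124.74; the t > 66 branch applies.
R = 329.7·(124.74 − 60)^(-0.1332) = 329.7·64.74^(-0.1332) = 329.7·0.57379 = 189.178.
G = 288.1·(124.74 − 60)^(-0.07551) = 288.1·64.74^(-0.07551) = 288.1·0.72986 = 210.272.
B = 255 by definition for t > 66.
Rounded: (189, 210, 255).
In hex: #BDD2FF.

#BDD2FF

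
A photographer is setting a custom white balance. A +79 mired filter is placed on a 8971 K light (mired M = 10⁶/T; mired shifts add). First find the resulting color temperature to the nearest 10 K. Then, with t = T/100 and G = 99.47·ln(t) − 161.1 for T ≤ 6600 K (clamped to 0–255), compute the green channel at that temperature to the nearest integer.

M_in = 10⁶/8971 = 111.47; M_out = 111.47 + (+79) = 190.47.
T_out = 10⁶/190.47 = 5250.2 K → 5250 K; t = 52.5.
G = 99.47·ln 52.5 − 161.1 = 99.47·3.9608 − 161.1 = 232.882.
Rounded: 233.

233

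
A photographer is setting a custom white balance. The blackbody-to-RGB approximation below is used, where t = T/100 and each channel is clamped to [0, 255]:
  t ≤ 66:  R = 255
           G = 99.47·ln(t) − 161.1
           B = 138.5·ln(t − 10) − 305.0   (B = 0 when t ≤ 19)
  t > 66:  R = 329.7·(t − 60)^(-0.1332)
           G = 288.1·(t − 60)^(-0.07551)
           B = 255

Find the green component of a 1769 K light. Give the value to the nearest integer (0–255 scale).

125

t = 1769/100 = 17.69; the t ≤ 66 branch applies.
G = 99.47·ln 17.69 − 161.1 = 99.47·2.8730 − 161.1 = 124.677.
Rounded: 125.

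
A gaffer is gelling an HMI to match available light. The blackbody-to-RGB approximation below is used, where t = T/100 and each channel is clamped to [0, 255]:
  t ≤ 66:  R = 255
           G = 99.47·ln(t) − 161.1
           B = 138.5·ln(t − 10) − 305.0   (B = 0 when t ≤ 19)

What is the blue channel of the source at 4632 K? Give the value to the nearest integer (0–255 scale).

193

t = 4632/100 = 46.32; the t ≤ 66 branch applies.
B = 138.5·ln(46.32 − 10) − 305.0 = 138.5·ln 36.32 − 305.0 = 138.5·3.5924 − 305.0 = 192.543.
Rounded: 193.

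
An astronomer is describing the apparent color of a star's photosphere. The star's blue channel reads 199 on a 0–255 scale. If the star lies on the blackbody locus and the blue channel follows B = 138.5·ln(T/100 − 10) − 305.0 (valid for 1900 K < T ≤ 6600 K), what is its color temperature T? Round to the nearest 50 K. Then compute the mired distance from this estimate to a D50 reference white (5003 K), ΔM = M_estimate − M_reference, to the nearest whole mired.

ln(t − 10) = (199 + 305.0) / 138.5 = 3.6390.
t − 10 = e^3.6390 = 38.053, so t = 48.053.
T = 100·t = 4805 K → 4800 K to the nearest 50 K.
M_estimate = 10⁶/4800 = 208.33; M_reference = 10⁶/5003 = 199.88.
ΔM = 208.33 − 199.88 = 8.45 → +8 mireds.

+8 mireds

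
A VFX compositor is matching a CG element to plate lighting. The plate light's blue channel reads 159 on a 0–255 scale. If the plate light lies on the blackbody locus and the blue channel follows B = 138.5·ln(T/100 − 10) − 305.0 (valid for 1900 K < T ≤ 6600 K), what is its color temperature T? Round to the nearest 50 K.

3850 K

ln(t − 10) = (159 + 305.0) / 138.5 = 3.3502.
t − 10 = e^3.3502 = 28.508, so t = 38.508.
T = 100·t = 3851 K → 3850 K to the nearest 50 K.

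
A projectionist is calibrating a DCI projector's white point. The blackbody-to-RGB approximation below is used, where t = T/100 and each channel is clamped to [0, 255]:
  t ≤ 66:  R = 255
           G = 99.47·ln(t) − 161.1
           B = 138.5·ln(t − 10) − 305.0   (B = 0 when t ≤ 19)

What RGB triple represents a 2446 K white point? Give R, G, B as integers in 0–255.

R=255, G=157, B=65

t = 2446/100 = 24.46; the t ≤ 66 branch applies.
R = 255 by definition for t ≤ 66.
G = 99.47·ln 24.46 − 161.1 = 99.47·3.1970 − 161.1 = 156.909.
B = 138.5·ln(24.46 − 10) − 305.0 = 138.5·ln 14.46 − 305.0 = 138.5·2.6714 − 305.0 = 64.987.
Rounded: (255, 157, 65).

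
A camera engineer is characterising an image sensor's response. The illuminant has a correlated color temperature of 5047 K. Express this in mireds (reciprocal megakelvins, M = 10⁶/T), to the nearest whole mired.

198 mireds

M = 10⁶ / 5047 = 198.138 → 198 mireds.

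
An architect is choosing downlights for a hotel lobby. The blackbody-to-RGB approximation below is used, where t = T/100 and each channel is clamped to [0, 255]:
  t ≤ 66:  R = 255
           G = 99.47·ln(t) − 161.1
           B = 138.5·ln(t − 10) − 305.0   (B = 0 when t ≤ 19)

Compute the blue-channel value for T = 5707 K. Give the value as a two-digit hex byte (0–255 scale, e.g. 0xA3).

0xE4

t = 5707/100 = 57.07; the t ≤ 66 branch applies.
B = 138.5·ln(57.07 − 10) − 305.0 = 138.5·ln 47.07 − 305.0 = 138.5·3.8516 − 305.0 = 228.452.
Rounded: 228; in hex, 0xE4.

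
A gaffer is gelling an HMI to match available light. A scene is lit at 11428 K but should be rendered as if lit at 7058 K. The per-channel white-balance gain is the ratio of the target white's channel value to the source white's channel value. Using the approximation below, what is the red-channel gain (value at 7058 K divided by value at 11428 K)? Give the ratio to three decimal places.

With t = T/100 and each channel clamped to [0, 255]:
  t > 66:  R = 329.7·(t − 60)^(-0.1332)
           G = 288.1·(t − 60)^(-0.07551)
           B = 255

At 11428 K (t = 114.28):
  R = 329.7·(114.28 − 60)^(-0.1332) = 329.7·54.28^(-0.1332) = 329.7·0.58742 = 193.671.
At 7058 K (t = 70.58):
  R = 329.7·(70.58 − 60)^(-0.1332) = 329.7·10.58^(-0.1332) = 329.7·0.73036 = 240.801.
Gain = 240.801 / 193.671 = 1.2433 → 1.243.

1.243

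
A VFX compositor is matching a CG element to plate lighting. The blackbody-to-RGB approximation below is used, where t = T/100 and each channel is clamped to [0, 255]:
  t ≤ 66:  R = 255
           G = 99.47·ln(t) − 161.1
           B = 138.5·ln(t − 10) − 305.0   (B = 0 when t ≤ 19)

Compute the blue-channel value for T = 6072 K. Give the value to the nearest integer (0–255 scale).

239

t = 6072/100 = 60.72; the t ≤ 66 branch applies.
B = 138.5·ln(60.72 − 10) − 305.0 = 138.5·ln 50.72 − 305.0 = 138.5·3.9263 − 305.0 = 238.795.
Rounded: 239.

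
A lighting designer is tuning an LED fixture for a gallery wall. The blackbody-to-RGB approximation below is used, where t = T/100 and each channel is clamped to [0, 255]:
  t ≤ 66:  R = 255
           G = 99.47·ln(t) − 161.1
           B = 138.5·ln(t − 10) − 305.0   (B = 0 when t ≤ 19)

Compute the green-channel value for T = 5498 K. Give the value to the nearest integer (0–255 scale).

237

t = 5498/100 = 54.98; the t ≤ 66 branch applies.
G = 99.47·ln 54.98 − 161.1 = 99.47·4.0070 − 161.1 = 237.473.
Rounded: 237.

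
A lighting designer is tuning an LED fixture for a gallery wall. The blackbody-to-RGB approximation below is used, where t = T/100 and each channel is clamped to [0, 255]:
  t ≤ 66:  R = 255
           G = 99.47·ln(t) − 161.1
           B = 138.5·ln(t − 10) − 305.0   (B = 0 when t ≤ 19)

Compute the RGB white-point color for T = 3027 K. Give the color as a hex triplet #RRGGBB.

t = 3027/100 = 30.27; the t ≤ 66 branch applies.
R = 255 by definition for t ≤ 66.
G = 99.47·ln 30.27 − 161.1 = 99.47·3.4102 − 161.1 = 178.108.
B = 138.5·ln(30.27 − 10) − 305.0 = 138.5·ln 20.27 − 305.0 = 138.5·3.0091 − 305.0 = 111.766.
Rounded: (255, 178, 112).
In hex: #FFB270.

#FFB270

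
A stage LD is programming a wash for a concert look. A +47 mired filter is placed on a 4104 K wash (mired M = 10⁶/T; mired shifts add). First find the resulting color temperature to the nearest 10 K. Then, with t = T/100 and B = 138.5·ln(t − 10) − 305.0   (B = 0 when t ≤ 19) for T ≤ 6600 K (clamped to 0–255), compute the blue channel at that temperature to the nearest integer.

M_in = 10⁶/4104 = 243.66; M_out = 243.66 + (+47) = 290.66.
T_out = 10⁶/290.66 = 3440.4 K → 3440 K; t = 34.4.
B = 138.5·ln(34.4 − 10) − 305.0 = 138.5·ln 24.4 − 305.0 = 138.5·3.1946 − 305.0 = 137.450.
Rounded: 137.

137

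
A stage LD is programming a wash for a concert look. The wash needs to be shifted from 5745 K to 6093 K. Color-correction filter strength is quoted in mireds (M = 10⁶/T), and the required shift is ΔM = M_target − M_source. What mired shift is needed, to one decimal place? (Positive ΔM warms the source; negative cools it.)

M_source = 10⁶/5745 = 174.064; M_target = 10⁶/6093 = 164.123.
ΔM = 164.123 − 174.064 = -9.942 → -9.9 mireds, a cooling shift.

-9.9 mireds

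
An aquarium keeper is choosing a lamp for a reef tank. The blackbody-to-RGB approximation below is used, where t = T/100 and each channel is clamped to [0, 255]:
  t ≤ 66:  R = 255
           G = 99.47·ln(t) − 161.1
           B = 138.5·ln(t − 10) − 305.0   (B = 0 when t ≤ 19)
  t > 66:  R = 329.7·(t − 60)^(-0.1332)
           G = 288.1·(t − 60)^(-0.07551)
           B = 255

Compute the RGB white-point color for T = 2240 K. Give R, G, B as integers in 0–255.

t = 2240/100 = 22.4; the t ≤ 66 branch applies.
R = 255 by definition for t ≤ 66.
G = 99.47·ln 22.4 − 161.1 = 99.47·3.1091 − 161.1 = 148.158.
B = 138.5·ln(22.4 − 10) − 305.0 = 138.5·ln 12.4 − 305.0 = 138.5·2.5177 − 305.0 = 43.701.
Rounded: (255, 148, 44).

R=255, G=148, B=44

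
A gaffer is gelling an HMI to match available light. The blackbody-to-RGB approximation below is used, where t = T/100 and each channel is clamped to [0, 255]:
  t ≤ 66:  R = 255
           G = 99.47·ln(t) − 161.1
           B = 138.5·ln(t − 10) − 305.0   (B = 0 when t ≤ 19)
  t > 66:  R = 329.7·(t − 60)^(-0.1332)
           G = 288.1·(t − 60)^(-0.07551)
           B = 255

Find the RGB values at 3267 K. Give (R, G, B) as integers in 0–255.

(255, 186, 127)

t = 3267/100 = 32.67; the t ≤ 66 branch applies.
R = 255 by definition for t ≤ 66.
G = 99.47·ln 32.67 − 161.1 = 99.47·3.4865 − 161.1 = 185.698.
B = 138.5·ln(32.67 − 10) − 305.0 = 138.5·ln 22.67 − 305.0 = 138.5·3.1210 − 305.0 = 127.264.
Rounded: (255, 186, 127).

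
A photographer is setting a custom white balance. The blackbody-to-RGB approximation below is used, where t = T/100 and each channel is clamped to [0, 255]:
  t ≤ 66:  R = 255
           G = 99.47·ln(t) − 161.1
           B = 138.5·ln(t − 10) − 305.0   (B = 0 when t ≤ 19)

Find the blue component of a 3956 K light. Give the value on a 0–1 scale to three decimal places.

0.643

t = 3956/100 = 39.56; the t ≤ 66 branch applies.
B = 138.5·ln(39.56 − 10) − 305.0 = 138.5·ln 29.56 − 305.0 = 138.5·3.3864 − 305.0 = 164.019.
On a 0–1 scale: 164.019/255 = 0.6432 → 0.643.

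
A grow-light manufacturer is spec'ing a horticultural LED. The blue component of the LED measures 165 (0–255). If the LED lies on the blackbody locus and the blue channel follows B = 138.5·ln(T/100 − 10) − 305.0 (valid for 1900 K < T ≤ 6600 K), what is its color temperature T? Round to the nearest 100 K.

4000 K

ln(t − 10) = (165 + 305.0) / 138.5 = 3.3935.
t − 10 = e^3.3935 = 29.770, so t = 39.770.
T = 100·t = 3977 K → 4000 K to the nearest 100 K.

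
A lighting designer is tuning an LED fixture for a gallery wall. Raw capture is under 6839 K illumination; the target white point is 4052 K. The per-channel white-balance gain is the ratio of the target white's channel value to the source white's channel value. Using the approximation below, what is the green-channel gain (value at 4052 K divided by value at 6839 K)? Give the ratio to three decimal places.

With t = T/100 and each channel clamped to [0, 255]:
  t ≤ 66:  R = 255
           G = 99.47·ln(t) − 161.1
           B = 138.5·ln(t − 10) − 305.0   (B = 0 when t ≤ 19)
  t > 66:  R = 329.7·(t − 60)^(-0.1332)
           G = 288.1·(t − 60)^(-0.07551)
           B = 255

0.844

At 6839 K (t = 68.39):
  G = 288.1·(68.39 − 60)^(-0.07551) = 288.1·8.39^(-0.07551) = 288.1·0.85162 = 245.352.
At 4052 K (t = 40.52):
  G = 99.47·ln 40.52 − 161.1 = 99.47·3.7018 − 161.1 = 207.118.
Gain = 207.118 / 245.352 = 0.8442 → 0.844.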